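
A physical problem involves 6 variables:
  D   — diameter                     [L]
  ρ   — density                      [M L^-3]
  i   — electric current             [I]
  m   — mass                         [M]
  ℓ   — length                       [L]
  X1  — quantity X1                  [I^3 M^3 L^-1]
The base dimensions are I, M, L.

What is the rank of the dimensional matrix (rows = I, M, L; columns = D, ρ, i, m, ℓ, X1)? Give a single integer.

Write exponents as rows I,M,L / cols D,ρ,i,m,ℓ,X1:
  I: [ 0  0  1  0  0  3]
  M: [ 0  1  0  1  0  3]
  L: [ 1 -3  0  0  1 -1]
Row reduction gives pivot columns D,ρ,i; rank = 3

3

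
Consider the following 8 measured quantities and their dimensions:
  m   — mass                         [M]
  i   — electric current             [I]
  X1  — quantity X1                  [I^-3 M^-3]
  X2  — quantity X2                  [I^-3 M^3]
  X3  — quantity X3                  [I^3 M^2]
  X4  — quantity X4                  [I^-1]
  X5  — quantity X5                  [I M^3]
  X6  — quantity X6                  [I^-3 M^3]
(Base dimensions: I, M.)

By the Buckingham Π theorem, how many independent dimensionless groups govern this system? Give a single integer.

Write exponents as rows I,M / cols m,i,X1,X2,X3,X4,X5,X6:
  I: [ 0  1 -3 -3  3 -1  1 -3]
  M: [ 1  0 -3  3  2  0  3  3]
RREF → pivots at {m,i} ⇒ r = 2
n=8, r=2 ⇒ 6 dimensionless groups

6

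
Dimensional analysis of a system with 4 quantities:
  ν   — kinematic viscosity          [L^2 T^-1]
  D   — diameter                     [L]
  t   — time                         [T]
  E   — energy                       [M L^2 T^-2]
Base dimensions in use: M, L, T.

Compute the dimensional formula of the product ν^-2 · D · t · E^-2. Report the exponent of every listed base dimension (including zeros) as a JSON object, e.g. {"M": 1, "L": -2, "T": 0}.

{"M": -2, "L": -7, "T": 7}

Write exponents as rows M,L,T / cols ν,D,t,E:
  M: [ 0  0  0  1]
  L: [ 2  1  0  2]
  T: [-1  0  1 -2]
  [M]: (-2)·0+(1)·0+(1)·0+(-2)·1 = -2
  [L]: (-2)·2+(1)·1+(1)·0+(-2)·2 = -7
  [T]: (-2)·-1+(1)·0+(1)·1+(-2)·-2 = 7
⇒ M^-2 L^-7 T^7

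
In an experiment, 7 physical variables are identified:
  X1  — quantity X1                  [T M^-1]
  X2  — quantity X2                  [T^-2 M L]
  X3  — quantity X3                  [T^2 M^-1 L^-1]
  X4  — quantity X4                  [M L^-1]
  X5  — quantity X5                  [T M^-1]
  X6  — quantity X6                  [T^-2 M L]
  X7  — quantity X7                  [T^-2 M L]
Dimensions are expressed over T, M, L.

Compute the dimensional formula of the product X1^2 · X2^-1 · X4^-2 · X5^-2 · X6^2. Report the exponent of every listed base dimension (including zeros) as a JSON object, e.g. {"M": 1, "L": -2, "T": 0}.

{"T": -2, "M": -1, "L": 3}

Exponent matrix [T,M,L] × [X1,X2,X3,X4,X5,X6,X7]:
  T: [ 1 -2  2  0  1 -2 -2]
  M: [-1  1 -1  1 -1  1  1]
  L: [ 0  1 -1 -1  0  1  1]
  [T]: (2)·1+(-1)·-2+(-2)·0+(-2)·1+(2)·-2 = -2
  [M]: (2)·-1+(-1)·1+(-2)·1+(-2)·-1+(2)·1 = -1
  [L]: (2)·0+(-1)·1+(-2)·-1+(-2)·0+(2)·1 = 3
⇒ T^-2 M^-1 L^3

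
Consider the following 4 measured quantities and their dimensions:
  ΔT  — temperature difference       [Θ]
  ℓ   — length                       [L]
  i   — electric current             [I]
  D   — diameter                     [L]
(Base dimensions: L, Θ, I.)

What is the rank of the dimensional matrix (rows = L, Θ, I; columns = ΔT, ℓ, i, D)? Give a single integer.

3

Write exponents as rows L,Θ,I / cols ΔT,ℓ,i,D:
  L: [ 0  1  0  1]
  Θ: [ 1  0  0  0]
  I: [ 0  0  1  0]
Row reduction gives pivot columns ΔT,ℓ,i; rank = 3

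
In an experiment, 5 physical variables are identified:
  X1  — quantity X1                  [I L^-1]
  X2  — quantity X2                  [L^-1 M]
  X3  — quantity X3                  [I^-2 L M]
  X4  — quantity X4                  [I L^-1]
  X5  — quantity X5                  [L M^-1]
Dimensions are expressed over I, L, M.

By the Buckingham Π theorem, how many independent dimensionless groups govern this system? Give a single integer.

3

Exponent matrix [I,L,M] × [X1,X2,X3,X4,X5]:
  I: [ 1  0 -2  1  0]
  L: [-1 -1  1 -1  1]
  M: [ 0  1  1  0 -1]
Echelon form has 2 nonzero rows (pivots: X1,X2)
Π count = n − r = 5 − 2 = 3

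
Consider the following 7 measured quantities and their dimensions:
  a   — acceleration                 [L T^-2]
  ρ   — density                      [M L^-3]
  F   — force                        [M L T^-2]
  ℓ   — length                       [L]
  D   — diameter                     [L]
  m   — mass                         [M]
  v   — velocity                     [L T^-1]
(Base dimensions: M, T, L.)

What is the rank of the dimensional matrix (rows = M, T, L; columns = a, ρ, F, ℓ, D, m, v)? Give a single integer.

Exponent matrix [M,T,L] × [a,ρ,F,ℓ,D,m,v]:
  M: [ 0  1  1  0  0  1  0]
  T: [-2  0 -2  0  0  0 -1]
  L: [ 1 -3  1  1  1  0  1]
RREF → pivots at {a,ρ,F} ⇒ r = 3

3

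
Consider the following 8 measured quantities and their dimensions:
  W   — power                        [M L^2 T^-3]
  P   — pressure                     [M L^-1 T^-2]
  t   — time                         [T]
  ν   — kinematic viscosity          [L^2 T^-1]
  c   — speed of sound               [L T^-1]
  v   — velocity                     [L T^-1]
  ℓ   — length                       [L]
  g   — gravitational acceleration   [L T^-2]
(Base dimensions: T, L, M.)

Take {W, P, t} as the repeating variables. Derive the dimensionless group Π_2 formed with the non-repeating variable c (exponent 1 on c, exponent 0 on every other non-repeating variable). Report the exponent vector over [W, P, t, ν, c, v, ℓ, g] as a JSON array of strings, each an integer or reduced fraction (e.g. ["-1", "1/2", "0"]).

Dimensional matrix (T×L×M by W×P×t×ν×c×v×ℓ×g):
  T: [-3 -2  1 -1 -1 -1  0 -2]
  L: [ 2 -1  0  2  1  1  1  1]
  M: [ 1  1  0  0  0  0  0  0]
RREF → pivots at {W,P,t} ⇒ r = 3
Repeat: W,P,t; free: ν,c,v,ℓ,g
RREF:
  r0: [   1    0    0  2/3  1/3  1/3  1/3  1/3]
  r1: [   0    1    0 -2/3 -1/3 -1/3 -1/3 -1/3]
  r2: [   0    0    1 -1/3 -2/3 -2/3  1/3 -5/3]
Fix exponent of c at 1, ν at 0, v at 0, ℓ at 0, g at 0; solve each RREF row for its pivot's exponent:
  r0: exp(W) + (1/3)·1 = 0 ⇒ exp(W) = -1/3
  r1: exp(P) + (-1/3)·1 = 0 ⇒ exp(P) = 1/3
  r2: exp(t) + (-2/3)·1 = 0 ⇒ exp(t) = 2/3
Π_2 = W^(-1/3) · P^(1/3) · t^(2/3) · c

["-1/3", "1/3", "2/3", "0", "1", "0", "0", "0"]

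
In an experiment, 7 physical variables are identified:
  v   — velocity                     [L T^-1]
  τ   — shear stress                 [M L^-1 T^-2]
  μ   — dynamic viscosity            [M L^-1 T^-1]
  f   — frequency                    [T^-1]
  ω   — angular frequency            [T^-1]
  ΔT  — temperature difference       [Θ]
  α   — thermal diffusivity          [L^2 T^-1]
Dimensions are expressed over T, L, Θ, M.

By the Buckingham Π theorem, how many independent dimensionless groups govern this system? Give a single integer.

Dimensional matrix (T×L×Θ×M by v×τ×μ×f×ω×ΔT×α):
  T: [-1 -2 -1 -1 -1  0 -1]
  L: [ 1 -1 -1  0  0  0  2]
  Θ: [ 0  0  0  0  0  1  0]
  M: [ 0  1  1  0  0  0  0]
Echelon form has 4 nonzero rows (pivots: v,τ,μ,ΔT)
n=7, r=4 ⇒ 3 dimensionless groups

3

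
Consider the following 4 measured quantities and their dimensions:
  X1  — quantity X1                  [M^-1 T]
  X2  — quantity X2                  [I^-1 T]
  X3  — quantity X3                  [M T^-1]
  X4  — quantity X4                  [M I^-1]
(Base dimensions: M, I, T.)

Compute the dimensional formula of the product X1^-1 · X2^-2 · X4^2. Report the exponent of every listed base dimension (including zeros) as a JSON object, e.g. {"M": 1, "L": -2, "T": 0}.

{"M": 3, "I": 0, "T": -3}

Exponent matrix [M,I,T] × [X1,X2,X3,X4]:
  M: [-1  0  1  1]
  I: [ 0 -1  0 -1]
  T: [ 1  1 -1  0]
  [M]: (-1)·-1+(-2)·0+(2)·1 = 3
  [I]: (-1)·0+(-2)·-1+(2)·-1 = 0
  [T]: (-1)·1+(-2)·1+(2)·0 = -3
⇒ M^3 T^-3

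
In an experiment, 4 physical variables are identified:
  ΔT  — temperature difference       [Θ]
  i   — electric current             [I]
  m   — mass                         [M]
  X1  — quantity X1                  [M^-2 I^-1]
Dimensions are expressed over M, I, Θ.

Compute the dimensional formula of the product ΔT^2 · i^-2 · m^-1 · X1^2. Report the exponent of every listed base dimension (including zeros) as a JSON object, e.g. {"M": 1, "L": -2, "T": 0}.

{"M": -5, "I": -4, "Θ": 2}

Dimensional matrix (M×I×Θ by ΔT×i×m×X1):
  M: [ 0  0  1 -2]
  I: [ 0  1  0 -1]
  Θ: [ 1  0  0  0]
  [M]: (2)·0+(-2)·0+(-1)·1+(2)·-2 = -5
  [I]: (2)·0+(-2)·1+(-1)·0+(2)·-1 = -4
  [Θ]: (2)·1+(-2)·0+(-1)·0+(2)·0 = 2
⇒ M^-5 I^-4 Θ^2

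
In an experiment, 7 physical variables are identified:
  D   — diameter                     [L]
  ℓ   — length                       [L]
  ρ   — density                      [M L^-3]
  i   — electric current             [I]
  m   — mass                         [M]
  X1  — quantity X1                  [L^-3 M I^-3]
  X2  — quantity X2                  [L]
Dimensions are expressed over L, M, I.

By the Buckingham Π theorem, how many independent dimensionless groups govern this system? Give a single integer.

Exponent matrix [L,M,I] × [D,ℓ,ρ,i,m,X1,X2]:
  L: [ 1  1 -3  0  0 -3  1]
  M: [ 0  0  1  0  1  1  0]
  I: [ 0  0  0  1  0 -3  0]
RREF → pivots at {D,ρ,i} ⇒ r = 3
7 vars − rank 3 = 4 Π groups

4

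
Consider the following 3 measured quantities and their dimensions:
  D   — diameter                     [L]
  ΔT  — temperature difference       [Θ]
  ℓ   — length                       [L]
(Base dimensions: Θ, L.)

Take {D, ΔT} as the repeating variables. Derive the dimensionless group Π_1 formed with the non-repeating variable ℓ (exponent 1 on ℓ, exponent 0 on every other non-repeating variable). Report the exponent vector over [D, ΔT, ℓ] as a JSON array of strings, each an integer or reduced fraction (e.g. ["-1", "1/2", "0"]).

Write exponents as rows Θ,L / cols D,ΔT,ℓ:
  Θ: [ 0  1  0]
  L: [ 1  0  1]
Row reduction gives pivot columns D,ΔT; rank = 2
Pivot set = {D,ΔT}, free = {ℓ}
RREF:
  r0: [   1    0    1]
  r1: [   0    1    0]
Fix exponent of ℓ at 1; solve each RREF row for its pivot's exponent:
  r0: exp(D) + (1)·1 = 0 ⇒ exp(D) = -1
  r1: exp(ΔT) + (0)·1 = 0 ⇒ exp(ΔT) = 0
Π_1 = D^-1 · ℓ

["-1", "0", "1"]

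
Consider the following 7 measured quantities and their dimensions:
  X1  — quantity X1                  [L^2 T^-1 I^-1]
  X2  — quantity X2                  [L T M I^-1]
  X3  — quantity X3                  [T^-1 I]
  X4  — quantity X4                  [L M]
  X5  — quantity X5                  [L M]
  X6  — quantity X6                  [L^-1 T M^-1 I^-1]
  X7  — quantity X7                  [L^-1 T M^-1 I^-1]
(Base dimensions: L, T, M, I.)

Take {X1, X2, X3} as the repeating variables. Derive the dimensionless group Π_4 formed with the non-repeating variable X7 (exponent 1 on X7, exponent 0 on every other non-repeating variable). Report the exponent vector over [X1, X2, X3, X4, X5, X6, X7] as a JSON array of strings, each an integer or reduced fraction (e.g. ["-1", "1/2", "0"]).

Dimensional matrix (L×T×M×I by X1×X2×X3×X4×X5×X6×X7):
  L: [ 2  1  0  1  1 -1 -1]
  T: [-1  1 -1  0  0  1  1]
  M: [ 0  1  0  1  1 -1 -1]
  I: [-1 -1  1  0  0 -1 -1]
RREF → pivots at {X1,X2,X3} ⇒ r = 3
Repeat: X1,X2,X3; free: X4,X5,X6,X7
RREF:
  r0: [   1    0    0    0    0    0    0]
  r1: [   0    1    0    1    1   -1   -1]
  r2: [   0    0    1    1    1   -2   -2]
  r3: [   0    0    0    0    0    0    0]
Fix exponent of X7 at 1, X4 at 0, X5 at 0, X6 at 0; solve each RREF row for its pivot's exponent:
  r0: exp(X1) + (0)·1 = 0 ⇒ exp(X1) = 0
  r1: exp(X2) + (-1)·1 = 0 ⇒ exp(X2) = 1
  r2: exp(X3) + (-2)·1 = 0 ⇒ exp(X3) = 2
Π_4 = X2 · X3^2 · X7

["0", "1", "2", "0", "0", "0", "1"]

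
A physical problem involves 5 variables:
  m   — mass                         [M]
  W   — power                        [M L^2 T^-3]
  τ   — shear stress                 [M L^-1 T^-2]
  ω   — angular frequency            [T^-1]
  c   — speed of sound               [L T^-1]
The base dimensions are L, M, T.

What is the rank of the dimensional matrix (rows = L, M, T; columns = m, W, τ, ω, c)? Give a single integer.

3

Write exponents as rows L,M,T / cols m,W,τ,ω,c:
  L: [ 0  2 -1  0  1]
  M: [ 1  1  1  0  0]
  T: [ 0 -3 -2 -1 -1]
Row reduction gives pivot columns m,W,τ; rank = 3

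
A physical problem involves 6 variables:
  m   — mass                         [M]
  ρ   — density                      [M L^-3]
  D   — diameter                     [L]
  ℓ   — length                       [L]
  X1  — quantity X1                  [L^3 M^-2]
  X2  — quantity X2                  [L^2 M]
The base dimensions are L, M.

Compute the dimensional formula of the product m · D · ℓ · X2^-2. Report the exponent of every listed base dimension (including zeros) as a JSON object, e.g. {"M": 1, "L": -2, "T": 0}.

Write exponents as rows L,M / cols m,ρ,D,ℓ,X1,X2:
  L: [ 0 -3  1  1  3  2]
  M: [ 1  1  0  0 -2  1]
  [L]: (1)·0+(1)·1+(1)·1+(-2)·2 = -2
  [M]: (1)·1+(1)·0+(1)·0+(-2)·1 = -1
⇒ L^-2 M^-1

{"L": -2, "M": -1}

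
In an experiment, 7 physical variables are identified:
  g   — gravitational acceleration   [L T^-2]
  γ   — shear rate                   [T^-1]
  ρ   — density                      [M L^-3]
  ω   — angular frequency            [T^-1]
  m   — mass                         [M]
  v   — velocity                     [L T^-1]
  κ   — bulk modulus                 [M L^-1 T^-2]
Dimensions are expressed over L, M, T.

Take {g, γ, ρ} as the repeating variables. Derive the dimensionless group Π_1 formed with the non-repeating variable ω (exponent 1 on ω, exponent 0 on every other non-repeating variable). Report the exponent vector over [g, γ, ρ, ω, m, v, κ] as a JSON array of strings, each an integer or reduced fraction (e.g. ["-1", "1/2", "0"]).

["0", "-1", "0", "1", "0", "0", "0"]

Dimensional matrix (L×M×T by g×γ×ρ×ω×m×v×κ):
  L: [ 1  0 -3  0  0  1 -1]
  M: [ 0  0  1  0  1  0  1]
  T: [-2 -1  0 -1  0 -1 -2]
Echelon form has 3 nonzero rows (pivots: g,γ,ρ)
Repeat: g,γ,ρ; free: ω,m,v,κ
RREF:
  r0: [   1    0    0    0    3    1    2]
  r1: [   0    1    0    1   -6   -1   -2]
  r2: [   0    0    1    0    1    0    1]
Fix exponent of ω at 1, m at 0, v at 0, κ at 0; solve each RREF row for its pivot's exponent:
  r0: exp(g) + (0)·1 = 0 ⇒ exp(g) = 0
  r1: exp(γ) + (1)·1 = 0 ⇒ exp(γ) = -1
  r2: exp(ρ) + (0)·1 = 0 ⇒ exp(ρ) = 0
Π_1 = γ^-1 · ω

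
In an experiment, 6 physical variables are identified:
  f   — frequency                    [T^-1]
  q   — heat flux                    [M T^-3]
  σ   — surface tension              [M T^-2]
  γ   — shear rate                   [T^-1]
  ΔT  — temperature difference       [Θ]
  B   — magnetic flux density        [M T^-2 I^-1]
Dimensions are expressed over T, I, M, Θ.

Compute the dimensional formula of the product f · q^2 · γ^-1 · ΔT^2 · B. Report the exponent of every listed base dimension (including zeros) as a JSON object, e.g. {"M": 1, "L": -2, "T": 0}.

{"T": -8, "I": -1, "M": 3, "Θ": 2}

Exponent matrix [T,I,M,Θ] × [f,q,σ,γ,ΔT,B]:
  T: [-1 -3 -2 -1  0 -2]
  I: [ 0  0  0  0  0 -1]
  M: [ 0  1  1  0  0  1]
  Θ: [ 0  0  0  0  1  0]
  [T]: (1)·-1+(2)·-3+(-1)·-1+(2)·0+(1)·-2 = -8
  [I]: (1)·0+(2)·0+(-1)·0+(2)·0+(1)·-1 = -1
  [M]: (1)·0+(2)·1+(-1)·0+(2)·0+(1)·1 = 3
  [Θ]: (1)·0+(2)·0+(-1)·0+(2)·1+(1)·0 = 2
⇒ T^-8 I^-1 M^3 Θ^2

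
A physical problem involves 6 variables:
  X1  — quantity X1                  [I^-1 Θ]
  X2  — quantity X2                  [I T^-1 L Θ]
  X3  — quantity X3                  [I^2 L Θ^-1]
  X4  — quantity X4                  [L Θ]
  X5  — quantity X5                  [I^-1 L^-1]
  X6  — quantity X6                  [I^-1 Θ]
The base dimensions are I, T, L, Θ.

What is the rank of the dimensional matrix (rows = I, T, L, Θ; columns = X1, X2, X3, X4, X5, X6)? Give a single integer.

3

Write exponents as rows I,T,L,Θ / cols X1,X2,X3,X4,X5,X6:
  I: [-1  1  2  0 -1 -1]
  T: [ 0 -1  0  0  0  0]
  L: [ 0  1  1  1 -1  0]
  Θ: [ 1  1 -1  1  0  1]
Echelon form has 3 nonzero rows (pivots: X1,X2,X3)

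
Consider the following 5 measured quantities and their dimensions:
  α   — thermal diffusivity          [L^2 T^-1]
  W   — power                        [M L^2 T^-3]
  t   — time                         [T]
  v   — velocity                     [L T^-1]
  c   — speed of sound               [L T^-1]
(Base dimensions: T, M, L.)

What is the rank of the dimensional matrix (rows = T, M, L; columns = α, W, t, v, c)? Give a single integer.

Write exponents as rows T,M,L / cols α,W,t,v,c:
  T: [-1 -3  1 -1 -1]
  M: [ 0  1  0  0  0]
  L: [ 2  2  0  1  1]
Row reduction gives pivot columns α,W,t; rank = 3

3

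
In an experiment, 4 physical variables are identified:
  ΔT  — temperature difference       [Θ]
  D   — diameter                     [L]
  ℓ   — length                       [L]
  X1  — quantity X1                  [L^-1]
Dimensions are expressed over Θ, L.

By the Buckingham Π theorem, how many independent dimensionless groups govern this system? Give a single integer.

Exponent matrix [Θ,L] × [ΔT,D,ℓ,X1]:
  Θ: [ 1  0  0  0]
  L: [ 0  1  1 -1]
Row reduction gives pivot columns ΔT,D; rank = 2
4 vars − rank 2 = 2 Π groups

2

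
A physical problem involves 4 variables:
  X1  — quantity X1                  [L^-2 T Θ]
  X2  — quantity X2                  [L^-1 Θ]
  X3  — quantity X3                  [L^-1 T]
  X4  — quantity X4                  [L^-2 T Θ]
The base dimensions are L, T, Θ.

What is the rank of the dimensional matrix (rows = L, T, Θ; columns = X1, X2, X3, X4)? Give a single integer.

2

Exponent matrix [L,T,Θ] × [X1,X2,X3,X4]:
  L: [-2 -1 -1 -2]
  T: [ 1  0  1  1]
  Θ: [ 1  1  0  1]
Echelon form has 2 nonzero rows (pivots: X1,X2)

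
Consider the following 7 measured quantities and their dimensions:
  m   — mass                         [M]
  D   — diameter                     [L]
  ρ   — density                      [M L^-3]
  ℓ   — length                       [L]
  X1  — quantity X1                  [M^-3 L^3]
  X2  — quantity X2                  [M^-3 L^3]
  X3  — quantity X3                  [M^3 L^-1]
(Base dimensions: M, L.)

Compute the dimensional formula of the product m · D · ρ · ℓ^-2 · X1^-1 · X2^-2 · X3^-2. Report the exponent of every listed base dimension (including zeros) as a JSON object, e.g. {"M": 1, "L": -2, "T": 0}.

Dimensional matrix (M×L by m×D×ρ×ℓ×X1×X2×X3):
  M: [ 1  0  1  0 -3 -3  3]
  L: [ 0  1 -3  1  3  3 -1]
  [M]: (1)·1+(1)·0+(1)·1+(-2)·0+(-1)·-3+(-2)·-3+(-2)·3 = 5
  [L]: (1)·0+(1)·1+(1)·-3+(-2)·1+(-1)·3+(-2)·3+(-2)·-1 = -11
⇒ M^5 L^-11

{"M": 5, "L": -11}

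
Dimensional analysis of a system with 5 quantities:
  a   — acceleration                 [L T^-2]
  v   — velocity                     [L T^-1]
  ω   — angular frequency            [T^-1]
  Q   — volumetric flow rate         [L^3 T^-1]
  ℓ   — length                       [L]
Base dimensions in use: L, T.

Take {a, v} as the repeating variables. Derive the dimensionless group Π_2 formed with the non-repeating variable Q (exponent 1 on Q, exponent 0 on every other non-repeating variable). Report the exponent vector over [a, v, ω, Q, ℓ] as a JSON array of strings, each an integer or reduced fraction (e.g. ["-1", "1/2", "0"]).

["2", "-5", "0", "1", "0"]

Dimensional matrix (L×T by a×v×ω×Q×ℓ):
  L: [ 1  1  0  3  1]
  T: [-2 -1 -1 -1  0]
RREF → pivots at {a,v} ⇒ r = 2
Repeat: a,v; free: ω,Q,ℓ
RREF:
  r0: [   1    0    1   -2   -1]
  r1: [   0    1   -1    5    2]
Fix exponent of Q at 1, ω at 0, ℓ at 0; solve each RREF row for its pivot's exponent:
  r0: exp(a) + (-2)·1 = 0 ⇒ exp(a) = 2
  r1: exp(v) + (5)·1 = 0 ⇒ exp(v) = -5
Π_2 = a^2 · v^-5 · Q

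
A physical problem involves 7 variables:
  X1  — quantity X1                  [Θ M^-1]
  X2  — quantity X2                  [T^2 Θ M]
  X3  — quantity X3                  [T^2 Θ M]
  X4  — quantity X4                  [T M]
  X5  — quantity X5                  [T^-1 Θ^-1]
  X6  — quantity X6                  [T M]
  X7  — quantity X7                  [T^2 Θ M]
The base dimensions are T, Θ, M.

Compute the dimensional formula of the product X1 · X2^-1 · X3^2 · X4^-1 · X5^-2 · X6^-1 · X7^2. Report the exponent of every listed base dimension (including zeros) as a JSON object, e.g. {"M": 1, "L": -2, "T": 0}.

Dimensional matrix (T×Θ×M by X1×X2×X3×X4×X5×X6×X7):
  T: [ 0  2  2  1 -1  1  2]
  Θ: [ 1  1  1  0 -1  0  1]
  M: [-1  1  1  1  0  1  1]
  [T]: (1)·0+(-1)·2+(2)·2+(-1)·1+(-2)·-1+(-1)·1+(2)·2 = 6
  [Θ]: (1)·1+(-1)·1+(2)·1+(-1)·0+(-2)·-1+(-1)·0+(2)·1 = 6
  [M]: (1)·-1+(-1)·1+(2)·1+(-1)·1+(-2)·0+(-1)·1+(2)·1 = 0
⇒ T^6 Θ^6

{"T": 6, "Θ": 6, "M": 0}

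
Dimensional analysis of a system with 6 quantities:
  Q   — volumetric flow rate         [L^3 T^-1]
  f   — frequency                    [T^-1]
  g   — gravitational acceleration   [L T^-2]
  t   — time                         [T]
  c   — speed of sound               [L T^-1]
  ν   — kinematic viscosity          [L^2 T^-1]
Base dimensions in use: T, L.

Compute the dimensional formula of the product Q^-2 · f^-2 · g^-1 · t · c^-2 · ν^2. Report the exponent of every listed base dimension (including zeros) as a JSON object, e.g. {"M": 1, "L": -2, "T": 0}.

Exponent matrix [T,L] × [Q,f,g,t,c,ν]:
  T: [-1 -1 -2  1 -1 -1]
  L: [ 3  0  1  0  1  2]
  [T]: (-2)·-1+(-2)·-1+(-1)·-2+(1)·1+(-2)·-1+(2)·-1 = 7
  [L]: (-2)·3+(-2)·0+(-1)·1+(1)·0+(-2)·1+(2)·2 = -5
⇒ T^7 L^-5

{"T": 7, "L": -5}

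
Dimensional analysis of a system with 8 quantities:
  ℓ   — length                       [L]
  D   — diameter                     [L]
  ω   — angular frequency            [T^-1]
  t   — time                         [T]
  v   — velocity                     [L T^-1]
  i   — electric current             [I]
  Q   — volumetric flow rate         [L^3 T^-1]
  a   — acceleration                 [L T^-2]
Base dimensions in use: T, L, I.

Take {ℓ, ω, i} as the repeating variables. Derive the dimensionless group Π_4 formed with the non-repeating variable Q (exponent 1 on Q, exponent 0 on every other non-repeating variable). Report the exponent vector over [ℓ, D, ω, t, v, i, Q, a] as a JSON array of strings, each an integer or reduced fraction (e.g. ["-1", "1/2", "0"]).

Exponent matrix [T,L,I] × [ℓ,D,ω,t,v,i,Q,a]:
  T: [ 0  0 -1  1 -1  0 -1 -2]
  L: [ 1  1  0  0  1  0  3  1]
  I: [ 0  0  0  0  0  1  0  0]
Echelon form has 3 nonzero rows (pivots: ℓ,ω,i)
Pivot set = {ℓ,ω,i}, free = {D,t,v,Q,a}
RREF:
  r0: [   1    1    0    0    1    0    3    1]
  r1: [   0    0    1   -1    1    0    1    2]
  r2: [   0    0    0    0    0    1    0    0]
Fix exponent of Q at 1, D at 0, t at 0, v at 0, a at 0; solve each RREF row for its pivot's exponent:
  r0: exp(ℓ) + (3)·1 = 0 ⇒ exp(ℓ) = -3
  r1: exp(ω) + (1)·1 = 0 ⇒ exp(ω) = -1
  r2: exp(i) + (0)·1 = 0 ⇒ exp(i) = 0
Π_4 = ℓ^-3 · ω^-1 · Q

["-3", "0", "-1", "0", "0", "0", "1", "0"]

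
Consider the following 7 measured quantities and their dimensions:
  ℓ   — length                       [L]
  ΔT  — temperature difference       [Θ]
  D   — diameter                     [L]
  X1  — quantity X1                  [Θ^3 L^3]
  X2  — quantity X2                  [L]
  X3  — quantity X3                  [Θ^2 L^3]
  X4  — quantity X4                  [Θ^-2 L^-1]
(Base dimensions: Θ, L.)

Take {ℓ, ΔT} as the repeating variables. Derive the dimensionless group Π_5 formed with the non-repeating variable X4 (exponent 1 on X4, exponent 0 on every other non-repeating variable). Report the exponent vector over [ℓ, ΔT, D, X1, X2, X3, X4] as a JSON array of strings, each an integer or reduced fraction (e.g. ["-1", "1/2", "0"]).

Exponent matrix [Θ,L] × [ℓ,ΔT,D,X1,X2,X3,X4]:
  Θ: [ 0  1  0  3  0  2 -2]
  L: [ 1  0  1  3  1  3 -1]
Echelon form has 2 nonzero rows (pivots: ℓ,ΔT)
Pivot set = {ℓ,ΔT}, free = {D,X1,X2,X3,X4}
RREF:
  r0: [   1    0    1    3    1    3   -1]
  r1: [   0    1    0    3    0    2   -2]
Fix exponent of X4 at 1, D at 0, X1 at 0, X2 at 0, X3 at 0; solve each RREF row for its pivot's exponent:
  r0: exp(ℓ) + (-1)·1 = 0 ⇒ exp(ℓ) = 1
  r1: exp(ΔT) + (-2)·1 = 0 ⇒ exp(ΔT) = 2
Π_5 = ℓ · ΔT^2 · X4

["1", "2", "0", "0", "0", "0", "1"]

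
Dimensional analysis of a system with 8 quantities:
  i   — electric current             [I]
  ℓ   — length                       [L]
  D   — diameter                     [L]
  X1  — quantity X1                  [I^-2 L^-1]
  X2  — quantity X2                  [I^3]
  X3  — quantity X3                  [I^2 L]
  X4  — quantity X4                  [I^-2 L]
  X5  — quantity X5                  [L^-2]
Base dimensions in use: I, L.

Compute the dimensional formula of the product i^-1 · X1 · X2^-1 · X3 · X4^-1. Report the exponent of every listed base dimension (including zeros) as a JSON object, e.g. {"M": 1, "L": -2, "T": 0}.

Exponent matrix [I,L] × [i,ℓ,D,X1,X2,X3,X4,X5]:
  I: [ 1  0  0 -2  3  2 -2  0]
  L: [ 0  1  1 -1  0  1  1 -2]
  [I]: (-1)·1+(1)·-2+(-1)·3+(1)·2+(-1)·-2 = -2
  [L]: (-1)·0+(1)·-1+(-1)·0+(1)·1+(-1)·1 = -1
⇒ I^-2 L^-1

{"I": -2, "L": -1}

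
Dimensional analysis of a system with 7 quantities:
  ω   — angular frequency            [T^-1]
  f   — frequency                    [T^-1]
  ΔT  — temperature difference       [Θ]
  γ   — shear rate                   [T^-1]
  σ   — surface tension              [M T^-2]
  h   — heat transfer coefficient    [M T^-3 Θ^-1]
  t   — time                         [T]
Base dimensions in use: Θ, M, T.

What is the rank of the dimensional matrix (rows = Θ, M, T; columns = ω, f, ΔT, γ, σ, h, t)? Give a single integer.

3

Dimensional matrix (Θ×M×T by ω×f×ΔT×γ×σ×h×t):
  Θ: [ 0  0  1  0  0 -1  0]
  M: [ 0  0  0  0  1  1  0]
  T: [-1 -1  0 -1 -2 -3  1]
RREF → pivots at {ω,ΔT,σ} ⇒ r = 3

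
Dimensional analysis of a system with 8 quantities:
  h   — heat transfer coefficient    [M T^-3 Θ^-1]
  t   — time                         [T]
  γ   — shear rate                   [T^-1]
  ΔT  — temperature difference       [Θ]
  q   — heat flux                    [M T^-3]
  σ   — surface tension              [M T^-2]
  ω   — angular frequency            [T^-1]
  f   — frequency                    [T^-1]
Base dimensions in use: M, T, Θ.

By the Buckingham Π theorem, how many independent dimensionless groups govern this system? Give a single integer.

Dimensional matrix (M×T×Θ by h×t×γ×ΔT×q×σ×ω×f):
  M: [ 1  0  0  0  1  1  0  0]
  T: [-3  1 -1  0 -3 -2 -1 -1]
  Θ: [-1  0  0  1  0  0  0  0]
RREF → pivots at {h,t,ΔT} ⇒ r = 3
n=8, r=3 ⇒ 5 dimensionless groups

5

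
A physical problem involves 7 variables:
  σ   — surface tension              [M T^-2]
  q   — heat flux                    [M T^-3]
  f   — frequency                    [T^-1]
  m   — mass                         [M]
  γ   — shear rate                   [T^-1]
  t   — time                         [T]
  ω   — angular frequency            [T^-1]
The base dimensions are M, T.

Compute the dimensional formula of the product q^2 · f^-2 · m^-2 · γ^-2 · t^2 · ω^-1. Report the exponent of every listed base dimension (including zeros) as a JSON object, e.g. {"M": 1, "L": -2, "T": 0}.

Exponent matrix [M,T] × [σ,q,f,m,γ,t,ω]:
  M: [ 1  1  0  1  0  0  0]
  T: [-2 -3 -1  0 -1  1 -1]
  [M]: (2)·1+(-2)·0+(-2)·1+(-2)·0+(2)·0+(-1)·0 = 0
  [T]: (2)·-3+(-2)·-1+(-2)·0+(-2)·-1+(2)·1+(-1)·-1 = 1
⇒ T

{"M": 0, "T": 1}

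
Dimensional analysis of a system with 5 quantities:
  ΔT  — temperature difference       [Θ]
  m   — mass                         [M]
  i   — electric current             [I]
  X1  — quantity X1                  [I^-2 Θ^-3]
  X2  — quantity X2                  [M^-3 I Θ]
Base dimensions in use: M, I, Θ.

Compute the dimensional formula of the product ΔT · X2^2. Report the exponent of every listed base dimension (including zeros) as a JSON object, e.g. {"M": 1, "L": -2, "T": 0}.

{"M": -6, "I": 2, "Θ": 3}

Write exponents as rows M,I,Θ / cols ΔT,m,i,X1,X2:
  M: [ 0  1  0  0 -3]
  I: [ 0  0  1 -2  1]
  Θ: [ 1  0  0 -3  1]
  [M]: (1)·0+(2)·-3 = -6
  [I]: (1)·0+(2)·1 = 2
  [Θ]: (1)·1+(2)·1 = 3
⇒ M^-6 I^2 Θ^3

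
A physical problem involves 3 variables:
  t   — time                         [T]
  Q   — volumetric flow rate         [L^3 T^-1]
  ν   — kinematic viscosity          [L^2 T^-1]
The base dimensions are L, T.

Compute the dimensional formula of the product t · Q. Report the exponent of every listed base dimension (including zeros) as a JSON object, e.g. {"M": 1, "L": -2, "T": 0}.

Exponent matrix [L,T] × [t,Q,ν]:
  L: [ 0  3  2]
  T: [ 1 -1 -1]
  [L]: (1)·0+(1)·3 = 3
  [T]: (1)·1+(1)·-1 = 0
⇒ L^3

{"L": 3, "T": 0}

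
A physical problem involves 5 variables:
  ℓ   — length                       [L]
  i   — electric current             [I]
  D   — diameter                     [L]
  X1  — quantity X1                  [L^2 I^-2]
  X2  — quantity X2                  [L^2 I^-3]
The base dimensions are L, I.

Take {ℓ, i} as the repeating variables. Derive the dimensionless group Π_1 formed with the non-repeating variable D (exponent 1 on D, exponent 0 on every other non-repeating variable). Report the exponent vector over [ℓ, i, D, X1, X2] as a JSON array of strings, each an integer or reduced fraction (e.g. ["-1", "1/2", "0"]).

Write exponents as rows L,I / cols ℓ,i,D,X1,X2:
  L: [ 1  0  1  2  2]
  I: [ 0  1  0 -2 -3]
Row reduction gives pivot columns ℓ,i; rank = 2
Pivot set = {ℓ,i}, free = {D,X1,X2}
RREF:
  r0: [   1    0    1    2    2]
  r1: [   0    1    0   -2   -3]
Fix exponent of D at 1, X1 at 0, X2 at 0; solve each RREF row for its pivot's exponent:
  r0: exp(ℓ) + (1)·1 = 0 ⇒ exp(ℓ) = -1
  r1: exp(i) + (0)·1 = 0 ⇒ exp(i) = 0
Π_1 = ℓ^-1 · D

["-1", "0", "1", "0", "0"]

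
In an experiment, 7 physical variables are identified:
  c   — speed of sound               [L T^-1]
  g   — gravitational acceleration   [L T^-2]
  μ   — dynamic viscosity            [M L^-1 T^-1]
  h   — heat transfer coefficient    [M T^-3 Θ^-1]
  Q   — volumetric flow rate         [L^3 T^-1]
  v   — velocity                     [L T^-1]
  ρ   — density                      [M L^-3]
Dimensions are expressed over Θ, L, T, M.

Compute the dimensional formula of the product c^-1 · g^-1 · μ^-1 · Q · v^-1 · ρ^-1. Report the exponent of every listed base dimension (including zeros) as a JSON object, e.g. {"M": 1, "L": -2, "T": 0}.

{"Θ": 0, "L": 4, "T": 4, "M": -2}

Write exponents as rows Θ,L,T,M / cols c,g,μ,h,Q,v,ρ:
  Θ: [ 0  0  0 -1  0  0  0]
  L: [ 1  1 -1  0  3  1 -3]
  T: [-1 -2 -1 -3 -1 -1  0]
  M: [ 0  0  1  1  0  0  1]
  [Θ]: (-1)·0+(-1)·0+(-1)·0+(1)·0+(-1)·0+(-1)·0 = 0
  [L]: (-1)·1+(-1)·1+(-1)·-1+(1)·3+(-1)·1+(-1)·-3 = 4
  [T]: (-1)·-1+(-1)·-2+(-1)·-1+(1)·-1+(-1)·-1+(-1)·0 = 4
  [M]: (-1)·0+(-1)·0+(-1)·1+(1)·0+(-1)·0+(-1)·1 = -2
⇒ L^4 T^4 M^-2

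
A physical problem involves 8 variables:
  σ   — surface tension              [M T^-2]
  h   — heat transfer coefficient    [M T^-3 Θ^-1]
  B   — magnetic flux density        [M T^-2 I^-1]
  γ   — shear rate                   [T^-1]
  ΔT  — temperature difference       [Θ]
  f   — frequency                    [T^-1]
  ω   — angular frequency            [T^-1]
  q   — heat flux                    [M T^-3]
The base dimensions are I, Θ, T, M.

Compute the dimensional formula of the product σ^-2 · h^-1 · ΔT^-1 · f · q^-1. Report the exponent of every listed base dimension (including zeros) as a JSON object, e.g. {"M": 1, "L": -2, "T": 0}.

Write exponents as rows I,Θ,T,M / cols σ,h,B,γ,ΔT,f,ω,q:
  I: [ 0  0 -1  0  0  0  0  0]
  Θ: [ 0 -1  0  0  1  0  0  0]
  T: [-2 -3 -2 -1  0 -1 -1 -3]
  M: [ 1  1  1  0  0  0  0  1]
  [I]: (-2)·0+(-1)·0+(-1)·0+(1)·0+(-1)·0 = 0
  [Θ]: (-2)·0+(-1)·-1+(-1)·1+(1)·0+(-1)·0 = 0
  [T]: (-2)·-2+(-1)·-3+(-1)·0+(1)·-1+(-1)·-3 = 9
  [M]: (-2)·1+(-1)·1+(-1)·0+(1)·0+(-1)·1 = -4
⇒ T^9 M^-4

{"I": 0, "Θ": 0, "T": 9, "M": -4}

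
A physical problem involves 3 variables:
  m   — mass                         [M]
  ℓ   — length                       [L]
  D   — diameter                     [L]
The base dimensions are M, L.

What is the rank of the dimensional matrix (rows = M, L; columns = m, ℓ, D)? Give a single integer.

Write exponents as rows M,L / cols m,ℓ,D:
  M: [ 1  0  0]
  L: [ 0  1  1]
RREF → pivots at {m,ℓ} ⇒ r = 2

2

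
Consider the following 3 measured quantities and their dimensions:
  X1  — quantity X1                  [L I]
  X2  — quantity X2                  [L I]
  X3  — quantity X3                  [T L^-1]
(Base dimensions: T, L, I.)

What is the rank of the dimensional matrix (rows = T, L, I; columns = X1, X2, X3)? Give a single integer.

Exponent matrix [T,L,I] × [X1,X2,X3]:
  T: [ 0  0  1]
  L: [ 1  1 -1]
  I: [ 1  1  0]
RREF → pivots at {X1,X3} ⇒ r = 2

2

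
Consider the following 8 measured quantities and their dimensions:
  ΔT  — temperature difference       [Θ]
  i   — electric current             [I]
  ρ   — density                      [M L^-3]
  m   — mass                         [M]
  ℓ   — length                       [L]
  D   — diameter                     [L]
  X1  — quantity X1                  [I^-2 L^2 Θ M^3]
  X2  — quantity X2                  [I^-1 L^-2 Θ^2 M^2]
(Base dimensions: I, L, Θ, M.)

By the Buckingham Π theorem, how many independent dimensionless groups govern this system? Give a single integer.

Exponent matrix [I,L,Θ,M] × [ΔT,i,ρ,m,ℓ,D,X1,X2]:
  I: [ 0  1  0  0  0  0 -2 -1]
  L: [ 0  0 -3  0  1  1  2 -2]
  Θ: [ 1  0  0  0  0  0  1  2]
  M: [ 0  0  1  1  0  0  3  2]
Echelon form has 4 nonzero rows (pivots: ΔT,i,ρ,m)
Π count = n − r = 8 − 4 = 4

4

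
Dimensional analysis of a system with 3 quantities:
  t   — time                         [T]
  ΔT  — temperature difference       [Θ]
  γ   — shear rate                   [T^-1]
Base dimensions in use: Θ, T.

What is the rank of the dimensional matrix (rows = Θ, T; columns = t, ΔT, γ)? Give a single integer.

2

Exponent matrix [Θ,T] × [t,ΔT,γ]:
  Θ: [ 0  1  0]
  T: [ 1  0 -1]
Row reduction gives pivot columns t,ΔT; rank = 2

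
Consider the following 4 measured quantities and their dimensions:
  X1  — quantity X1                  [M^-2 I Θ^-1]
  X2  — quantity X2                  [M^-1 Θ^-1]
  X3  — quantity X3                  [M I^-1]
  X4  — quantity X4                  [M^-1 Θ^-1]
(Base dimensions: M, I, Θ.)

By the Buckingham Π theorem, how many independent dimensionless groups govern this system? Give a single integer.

2

Write exponents as rows M,I,Θ / cols X1,X2,X3,X4:
  M: [-2 -1  1 -1]
  I: [ 1  0 -1  0]
  Θ: [-1 -1  0 -1]
Echelon form has 2 nonzero rows (pivots: X1,X2)
n=4, r=2 ⇒ 2 dimensionless groups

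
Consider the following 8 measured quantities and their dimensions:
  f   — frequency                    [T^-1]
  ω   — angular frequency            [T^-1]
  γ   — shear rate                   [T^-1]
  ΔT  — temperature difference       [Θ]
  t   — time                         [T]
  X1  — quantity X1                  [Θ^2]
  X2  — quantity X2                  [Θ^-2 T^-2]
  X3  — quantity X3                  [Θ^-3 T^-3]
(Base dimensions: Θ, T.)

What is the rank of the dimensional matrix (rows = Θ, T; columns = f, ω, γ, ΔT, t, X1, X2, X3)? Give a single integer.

Write exponents as rows Θ,T / cols f,ω,γ,ΔT,t,X1,X2,X3:
  Θ: [ 0  0  0  1  0  2 -2 -3]
  T: [-1 -1 -1  0  1  0 -2 -3]
Echelon form has 2 nonzero rows (pivots: f,ΔT)

2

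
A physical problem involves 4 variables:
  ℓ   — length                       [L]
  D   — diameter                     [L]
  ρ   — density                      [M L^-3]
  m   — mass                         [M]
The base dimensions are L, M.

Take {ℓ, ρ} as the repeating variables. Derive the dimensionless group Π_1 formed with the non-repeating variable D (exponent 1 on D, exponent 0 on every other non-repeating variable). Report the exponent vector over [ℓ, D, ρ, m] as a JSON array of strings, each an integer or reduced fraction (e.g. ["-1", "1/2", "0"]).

Write exponents as rows L,M / cols ℓ,D,ρ,m:
  L: [ 1  1 -3  0]
  M: [ 0  0  1  1]
Echelon form has 2 nonzero rows (pivots: ℓ,ρ)
Repeat: ℓ,ρ; free: D,m
RREF:
  r0: [   1    1    0    3]
  r1: [   0    0    1    1]
Fix exponent of D at 1, m at 0; solve each RREF row for its pivot's exponent:
  r0: exp(ℓ) + (1)·1 = 0 ⇒ exp(ℓ) = -1
  r1: exp(ρ) + (0)·1 = 0 ⇒ exp(ρ) = 0
Π_1 = ℓ^-1 · D

["-1", "1", "0", "0"]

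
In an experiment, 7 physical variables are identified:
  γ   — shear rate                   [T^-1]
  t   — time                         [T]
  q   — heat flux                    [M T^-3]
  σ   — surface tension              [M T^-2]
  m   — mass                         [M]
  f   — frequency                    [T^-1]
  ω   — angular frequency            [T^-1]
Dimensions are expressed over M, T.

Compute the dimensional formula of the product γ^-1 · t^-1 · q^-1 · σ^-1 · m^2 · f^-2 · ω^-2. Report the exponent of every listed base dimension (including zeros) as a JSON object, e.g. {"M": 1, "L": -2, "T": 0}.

{"M": 0, "T": 9}

Dimensional matrix (M×T by γ×t×q×σ×m×f×ω):
  M: [ 0  0  1  1  1  0  0]
  T: [-1  1 -3 -2  0 -1 -1]
  [M]: (-1)·0+(-1)·0+(-1)·1+(-1)·1+(2)·1+(-2)·0+(-2)·0 = 0
  [T]: (-1)·-1+(-1)·1+(-1)·-3+(-1)·-2+(2)·0+(-2)·-1+(-2)·-1 = 9
⇒ T^9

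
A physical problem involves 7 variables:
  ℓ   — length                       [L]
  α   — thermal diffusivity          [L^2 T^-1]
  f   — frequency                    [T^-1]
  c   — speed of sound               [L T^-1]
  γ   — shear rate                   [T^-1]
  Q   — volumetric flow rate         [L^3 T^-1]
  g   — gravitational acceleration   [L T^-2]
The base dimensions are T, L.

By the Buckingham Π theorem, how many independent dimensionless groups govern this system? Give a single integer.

5

Dimensional matrix (T×L by ℓ×α×f×c×γ×Q×g):
  T: [ 0 -1 -1 -1 -1 -1 -2]
  L: [ 1  2  0  1  0  3  1]
Row reduction gives pivot columns ℓ,α; rank = 2
n=7, r=2 ⇒ 5 dimensionless groups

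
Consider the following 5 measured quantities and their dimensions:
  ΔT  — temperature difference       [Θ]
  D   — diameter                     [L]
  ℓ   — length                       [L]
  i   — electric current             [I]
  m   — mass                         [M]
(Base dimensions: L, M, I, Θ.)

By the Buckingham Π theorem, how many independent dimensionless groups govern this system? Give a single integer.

1

Exponent matrix [L,M,I,Θ] × [ΔT,D,ℓ,i,m]:
  L: [ 0  1  1  0  0]
  M: [ 0  0  0  0  1]
  I: [ 0  0  0  1  0]
  Θ: [ 1  0  0  0  0]
RREF → pivots at {ΔT,D,i,m} ⇒ r = 4
Π count = n − r = 5 − 4 = 1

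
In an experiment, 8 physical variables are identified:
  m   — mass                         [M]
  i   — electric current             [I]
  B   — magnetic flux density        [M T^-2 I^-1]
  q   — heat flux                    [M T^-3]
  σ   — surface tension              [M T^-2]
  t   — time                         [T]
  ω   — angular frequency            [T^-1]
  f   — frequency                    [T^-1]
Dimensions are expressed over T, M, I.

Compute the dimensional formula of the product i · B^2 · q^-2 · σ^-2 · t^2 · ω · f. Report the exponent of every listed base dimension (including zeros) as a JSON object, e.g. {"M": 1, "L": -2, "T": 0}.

{"T": 6, "M": -2, "I": -1}

Exponent matrix [T,M,I] × [m,i,B,q,σ,t,ω,f]:
  T: [ 0  0 -2 -3 -2  1 -1 -1]
  M: [ 1  0  1  1  1  0  0  0]
  I: [ 0  1 -1  0  0  0  0  0]
  [T]: (1)·0+(2)·-2+(-2)·-3+(-2)·-2+(2)·1+(1)·-1+(1)·-1 = 6
  [M]: (1)·0+(2)·1+(-2)·1+(-2)·1+(2)·0+(1)·0+(1)·0 = -2
  [I]: (1)·1+(2)·-1+(-2)·0+(-2)·0+(2)·0+(1)·0+(1)·0 = -1
⇒ T^6 M^-2 I^-1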